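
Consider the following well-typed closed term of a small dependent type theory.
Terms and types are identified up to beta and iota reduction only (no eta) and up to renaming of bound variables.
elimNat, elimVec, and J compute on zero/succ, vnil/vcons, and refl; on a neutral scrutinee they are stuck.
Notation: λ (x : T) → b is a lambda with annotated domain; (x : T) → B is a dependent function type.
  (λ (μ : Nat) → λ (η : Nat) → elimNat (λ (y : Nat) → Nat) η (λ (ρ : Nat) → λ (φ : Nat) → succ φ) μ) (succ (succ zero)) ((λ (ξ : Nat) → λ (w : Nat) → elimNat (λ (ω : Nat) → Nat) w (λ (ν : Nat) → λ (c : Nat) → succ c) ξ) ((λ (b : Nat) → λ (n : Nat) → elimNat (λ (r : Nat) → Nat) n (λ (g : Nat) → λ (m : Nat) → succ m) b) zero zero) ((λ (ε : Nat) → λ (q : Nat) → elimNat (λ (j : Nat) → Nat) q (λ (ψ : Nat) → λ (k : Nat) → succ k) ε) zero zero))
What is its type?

inferred type:
  Nat


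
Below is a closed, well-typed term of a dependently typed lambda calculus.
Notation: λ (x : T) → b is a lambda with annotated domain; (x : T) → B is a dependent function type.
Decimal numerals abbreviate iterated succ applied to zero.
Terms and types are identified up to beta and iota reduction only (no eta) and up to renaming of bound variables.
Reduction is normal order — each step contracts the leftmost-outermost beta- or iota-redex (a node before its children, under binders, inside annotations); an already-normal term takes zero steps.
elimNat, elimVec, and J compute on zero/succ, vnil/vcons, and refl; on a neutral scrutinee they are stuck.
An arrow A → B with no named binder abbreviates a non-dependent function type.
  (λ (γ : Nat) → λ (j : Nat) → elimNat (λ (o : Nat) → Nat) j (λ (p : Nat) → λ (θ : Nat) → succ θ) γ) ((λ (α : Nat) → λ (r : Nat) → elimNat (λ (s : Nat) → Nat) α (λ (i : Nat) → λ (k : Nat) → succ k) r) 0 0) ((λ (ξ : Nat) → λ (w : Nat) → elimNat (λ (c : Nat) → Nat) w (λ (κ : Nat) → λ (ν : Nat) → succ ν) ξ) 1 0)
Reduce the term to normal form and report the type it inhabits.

normal form:
  1
the term's type:
  Nat


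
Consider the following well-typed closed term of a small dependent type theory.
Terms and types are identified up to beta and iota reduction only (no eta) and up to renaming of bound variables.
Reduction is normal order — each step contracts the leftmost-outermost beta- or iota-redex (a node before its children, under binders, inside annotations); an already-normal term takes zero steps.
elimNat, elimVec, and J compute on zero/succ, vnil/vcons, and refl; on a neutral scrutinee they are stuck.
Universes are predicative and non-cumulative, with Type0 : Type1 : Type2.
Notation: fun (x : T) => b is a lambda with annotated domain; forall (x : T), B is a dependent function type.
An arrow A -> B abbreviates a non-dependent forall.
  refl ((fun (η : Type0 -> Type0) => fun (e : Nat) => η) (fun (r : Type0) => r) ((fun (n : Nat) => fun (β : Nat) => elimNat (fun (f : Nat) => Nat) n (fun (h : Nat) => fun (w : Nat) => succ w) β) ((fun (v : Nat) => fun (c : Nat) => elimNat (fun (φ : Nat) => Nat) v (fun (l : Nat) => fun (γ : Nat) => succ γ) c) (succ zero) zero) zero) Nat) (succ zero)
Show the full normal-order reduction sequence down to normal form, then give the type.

reduction (normal order):
  refl ((fun (η : Type0 -> Type0) => fun (e : Nat) => η) (fun (r : Type0) => r) ((fun (n : Nat) => fun (β : Nat) => elimNat (fun (f : Nat) => Nat) n (fun (h : Nat) => fun (w : Nat) => succ w) β) ((fun (v : Nat) => fun (c : Nat) => elimNat (fun (φ : Nat) => Nat) v (fun (l : Nat) => fun (γ : Nat) => succ γ) c) (succ zero) zero) zero) Nat) (succ zero)
  ~> refl ((fun (η : Nat) => fun (e : Type0) => e) ((fun (r : Nat) => fun (n : Nat) => elimNat (fun (β : Nat) => Nat) r (fun (f : Nat) => fun (h : Nat) => succ h) n) ((fun (w : Nat) => fun (v : Nat) => elimNat (fun (c : Nat) => Nat) w (fun (φ : Nat) => fun (l : Nat) => succ l) v) (succ zero) zero) zero) Nat) (succ zero)
  ~> refl ((fun (η : Type0) => η) Nat) (succ zero)
  ~> refl Nat (succ zero)
type:
  Eq Nat (succ zero) (succ zero)


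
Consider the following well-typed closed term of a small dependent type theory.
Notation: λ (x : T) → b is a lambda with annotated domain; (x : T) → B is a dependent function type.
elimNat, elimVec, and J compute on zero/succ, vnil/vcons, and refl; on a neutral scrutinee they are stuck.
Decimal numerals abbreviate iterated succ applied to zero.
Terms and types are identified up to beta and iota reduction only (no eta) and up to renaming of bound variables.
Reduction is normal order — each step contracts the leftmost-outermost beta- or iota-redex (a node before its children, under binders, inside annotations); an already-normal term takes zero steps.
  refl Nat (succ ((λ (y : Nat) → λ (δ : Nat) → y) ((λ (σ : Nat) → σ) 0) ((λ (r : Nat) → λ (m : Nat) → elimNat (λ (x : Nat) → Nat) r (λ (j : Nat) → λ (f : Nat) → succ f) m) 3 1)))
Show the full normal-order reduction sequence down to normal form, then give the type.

reduction (normal order):
  refl Nat (succ ((λ (y : Nat) → λ (δ : Nat) → y) ((λ (σ : Nat) → σ) 0) ((λ (r : Nat) → λ (m : Nat) → elimNat (λ (x : Nat) → Nat) r (λ (j : Nat) → λ (f : Nat) → succ f) m) 3 1)))
  ~> refl Nat (succ ((λ (y : Nat) → (λ (δ : Nat) → δ) 0) ((λ (σ : Nat) → λ (r : Nat) → elimNat (λ (m : Nat) → Nat) σ (λ (x : Nat) → λ (j : Nat) → succ j) r) 3 1)))
  ~> refl Nat (succ ((λ (y : Nat) → y) 0))
  ~> refl Nat 1
type:
  Eq Nat 1 1


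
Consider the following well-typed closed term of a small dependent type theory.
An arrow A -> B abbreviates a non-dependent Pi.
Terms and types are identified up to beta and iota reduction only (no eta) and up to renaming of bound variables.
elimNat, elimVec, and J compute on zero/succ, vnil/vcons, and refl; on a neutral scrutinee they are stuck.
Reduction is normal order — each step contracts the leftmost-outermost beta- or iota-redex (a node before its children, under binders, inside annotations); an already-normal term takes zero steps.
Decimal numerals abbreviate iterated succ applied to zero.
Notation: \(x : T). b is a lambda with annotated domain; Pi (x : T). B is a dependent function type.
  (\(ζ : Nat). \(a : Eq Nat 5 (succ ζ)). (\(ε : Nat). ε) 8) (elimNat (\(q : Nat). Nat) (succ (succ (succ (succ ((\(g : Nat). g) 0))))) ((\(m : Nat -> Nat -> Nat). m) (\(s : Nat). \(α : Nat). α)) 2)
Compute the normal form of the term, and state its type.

resulting normal form:
  \(ζ : Eq Nat 5 5). 8
type:
  Eq Nat 5 5 -> Nat
observation: 12 normal-order steps separate the term from its normal form.


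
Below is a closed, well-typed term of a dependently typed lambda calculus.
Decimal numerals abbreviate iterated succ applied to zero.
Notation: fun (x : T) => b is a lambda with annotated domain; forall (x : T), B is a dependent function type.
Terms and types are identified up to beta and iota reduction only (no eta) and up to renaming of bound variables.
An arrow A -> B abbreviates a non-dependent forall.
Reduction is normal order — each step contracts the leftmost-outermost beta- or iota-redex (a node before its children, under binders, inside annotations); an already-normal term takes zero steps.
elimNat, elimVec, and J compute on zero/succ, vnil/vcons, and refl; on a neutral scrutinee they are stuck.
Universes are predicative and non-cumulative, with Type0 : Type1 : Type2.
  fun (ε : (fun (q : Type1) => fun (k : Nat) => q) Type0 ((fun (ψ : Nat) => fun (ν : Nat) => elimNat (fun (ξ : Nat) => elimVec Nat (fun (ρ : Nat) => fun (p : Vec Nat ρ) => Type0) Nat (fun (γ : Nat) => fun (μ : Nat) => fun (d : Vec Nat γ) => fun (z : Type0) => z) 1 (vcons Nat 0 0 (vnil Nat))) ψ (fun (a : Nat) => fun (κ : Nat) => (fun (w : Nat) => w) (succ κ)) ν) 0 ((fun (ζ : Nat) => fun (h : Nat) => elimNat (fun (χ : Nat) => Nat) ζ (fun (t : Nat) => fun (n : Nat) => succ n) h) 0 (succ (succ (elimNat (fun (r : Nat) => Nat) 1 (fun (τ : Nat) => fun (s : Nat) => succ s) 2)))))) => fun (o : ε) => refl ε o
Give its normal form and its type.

normal form:
  fun (ε : Type0) => fun (q : ε) => refl ε q
inferred type:
  forall (ε : Type0), forall (q : ε), Eq ε q q


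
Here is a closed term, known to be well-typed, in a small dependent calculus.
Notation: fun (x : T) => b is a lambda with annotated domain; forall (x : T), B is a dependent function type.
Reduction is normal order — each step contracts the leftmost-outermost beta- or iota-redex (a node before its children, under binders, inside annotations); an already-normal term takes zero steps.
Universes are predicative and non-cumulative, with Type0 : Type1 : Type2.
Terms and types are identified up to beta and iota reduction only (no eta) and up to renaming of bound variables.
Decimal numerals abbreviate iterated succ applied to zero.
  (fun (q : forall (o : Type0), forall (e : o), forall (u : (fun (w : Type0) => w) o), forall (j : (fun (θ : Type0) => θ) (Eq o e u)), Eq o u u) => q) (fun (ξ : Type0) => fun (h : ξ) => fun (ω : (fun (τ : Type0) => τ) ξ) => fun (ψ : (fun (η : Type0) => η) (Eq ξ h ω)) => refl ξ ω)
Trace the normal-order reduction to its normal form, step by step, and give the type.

reduction (normal order):
  (fun (q : forall (o : Type0), forall (e : o), forall (u : (fun (w : Type0) => w) o), forall (j : (fun (θ : Type0) => θ) (Eq o e u)), Eq o u u) => q) (fun (ξ : Type0) => fun (h : ξ) => fun (ω : (fun (τ : Type0) => τ) ξ) => fun (ψ : (fun (η : Type0) => η) (Eq ξ h ω)) => refl ξ ω)
  ~> fun (q : Type0) => fun (o : q) => fun (e : (fun (u : Type0) => u) q) => fun (w : (fun (j : Type0) => j) (Eq q o e)) => refl q e
  ~> fun (q : Type0) => fun (o : q) => fun (e : q) => fun (u : (fun (w : Type0) => w) (Eq q o e)) => refl q e
  ~> fun (q : Type0) => fun (o : q) => fun (e : q) => fun (u : Eq q o e) => refl q e
the term's type:
  forall (q : Type0), forall (o : q), forall (e : q), forall (u : Eq q o e), Eq q e e


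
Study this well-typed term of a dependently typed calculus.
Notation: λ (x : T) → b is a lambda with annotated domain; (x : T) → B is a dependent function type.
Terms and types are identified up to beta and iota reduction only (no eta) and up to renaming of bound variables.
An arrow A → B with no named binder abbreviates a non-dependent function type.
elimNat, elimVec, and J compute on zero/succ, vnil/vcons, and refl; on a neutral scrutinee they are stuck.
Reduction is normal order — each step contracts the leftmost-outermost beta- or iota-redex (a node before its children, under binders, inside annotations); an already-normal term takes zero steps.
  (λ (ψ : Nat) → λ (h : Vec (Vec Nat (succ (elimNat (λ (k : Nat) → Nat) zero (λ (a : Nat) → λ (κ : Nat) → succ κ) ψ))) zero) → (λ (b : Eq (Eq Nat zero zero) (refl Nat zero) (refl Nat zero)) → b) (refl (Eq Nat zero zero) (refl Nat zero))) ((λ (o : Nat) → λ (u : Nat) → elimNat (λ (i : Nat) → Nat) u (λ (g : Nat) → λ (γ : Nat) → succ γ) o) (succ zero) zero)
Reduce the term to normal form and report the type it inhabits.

resulting normal form:
  λ (ψ : Vec (Vec Nat (succ (succ zero))) zero) → refl (Eq Nat zero zero) (refl Nat zero)
the term's type:
  Vec (Vec Nat (succ (succ zero))) zero → Eq (Eq Nat zero zero) (refl Nat zero) (refl Nat zero)
observation: 12 normal-order steps normalize the term, beginning with a beta-redex.


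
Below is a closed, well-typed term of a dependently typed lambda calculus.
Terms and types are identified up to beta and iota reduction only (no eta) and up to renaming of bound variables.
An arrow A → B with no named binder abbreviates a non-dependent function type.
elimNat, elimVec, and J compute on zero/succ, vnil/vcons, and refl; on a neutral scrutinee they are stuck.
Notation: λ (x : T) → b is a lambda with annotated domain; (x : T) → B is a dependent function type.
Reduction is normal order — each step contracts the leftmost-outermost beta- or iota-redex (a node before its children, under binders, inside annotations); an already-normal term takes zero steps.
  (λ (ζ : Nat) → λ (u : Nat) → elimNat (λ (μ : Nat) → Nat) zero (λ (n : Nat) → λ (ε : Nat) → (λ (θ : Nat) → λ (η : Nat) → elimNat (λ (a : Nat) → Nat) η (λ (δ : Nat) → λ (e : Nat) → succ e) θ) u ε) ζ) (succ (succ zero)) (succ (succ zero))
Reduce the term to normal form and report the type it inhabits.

reduced normal form:
  succ (succ (succ (succ zero)))
inferred type:
  Nat
observation: the term reaches its normal form after 27 normal-order steps.


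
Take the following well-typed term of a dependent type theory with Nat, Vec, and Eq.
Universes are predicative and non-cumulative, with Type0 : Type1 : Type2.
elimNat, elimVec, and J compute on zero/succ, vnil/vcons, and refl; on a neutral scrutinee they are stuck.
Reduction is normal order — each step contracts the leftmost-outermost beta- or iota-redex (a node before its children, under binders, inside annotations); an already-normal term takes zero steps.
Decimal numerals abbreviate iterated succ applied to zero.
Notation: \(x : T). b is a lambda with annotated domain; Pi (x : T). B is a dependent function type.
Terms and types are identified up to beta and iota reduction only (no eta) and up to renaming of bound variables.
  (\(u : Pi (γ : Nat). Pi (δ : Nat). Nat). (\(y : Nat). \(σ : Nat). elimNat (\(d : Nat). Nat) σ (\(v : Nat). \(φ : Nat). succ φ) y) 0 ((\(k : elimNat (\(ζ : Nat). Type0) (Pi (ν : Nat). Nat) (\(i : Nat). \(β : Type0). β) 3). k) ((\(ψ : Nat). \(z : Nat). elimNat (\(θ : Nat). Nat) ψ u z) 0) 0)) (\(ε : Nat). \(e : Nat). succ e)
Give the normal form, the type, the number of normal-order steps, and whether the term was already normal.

reduced normal form:
  0
type:
  Nat
normal-order step count: 8
started in normal form: no
first redex: a beta-redex


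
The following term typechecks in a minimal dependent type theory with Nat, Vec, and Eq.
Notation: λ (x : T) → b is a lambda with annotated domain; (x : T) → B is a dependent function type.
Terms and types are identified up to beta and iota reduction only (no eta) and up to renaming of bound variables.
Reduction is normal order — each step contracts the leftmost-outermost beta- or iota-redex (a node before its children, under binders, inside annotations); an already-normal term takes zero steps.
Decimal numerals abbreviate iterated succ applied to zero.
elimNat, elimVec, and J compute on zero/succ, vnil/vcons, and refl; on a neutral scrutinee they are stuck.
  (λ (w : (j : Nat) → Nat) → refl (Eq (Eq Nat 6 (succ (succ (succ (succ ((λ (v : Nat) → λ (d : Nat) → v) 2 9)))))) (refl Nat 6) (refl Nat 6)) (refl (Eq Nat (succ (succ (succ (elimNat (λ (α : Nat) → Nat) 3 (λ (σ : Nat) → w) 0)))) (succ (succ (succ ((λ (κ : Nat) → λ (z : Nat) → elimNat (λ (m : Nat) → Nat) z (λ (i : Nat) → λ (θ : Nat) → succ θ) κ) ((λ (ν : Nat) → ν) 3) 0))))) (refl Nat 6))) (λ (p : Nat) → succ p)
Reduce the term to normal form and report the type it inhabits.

resulting normal form:
  refl (Eq (Eq Nat 6 6) (refl Nat 6) (refl Nat 6)) (refl (Eq Nat 6 6) (refl Nat 6))
inferred type:
  Eq (Eq (Eq Nat 6 6) (refl Nat 6) (refl Nat 6)) (refl (Eq Nat 6 6) (refl Nat 6)) (refl (Eq Nat 6 6) (refl Nat 6))


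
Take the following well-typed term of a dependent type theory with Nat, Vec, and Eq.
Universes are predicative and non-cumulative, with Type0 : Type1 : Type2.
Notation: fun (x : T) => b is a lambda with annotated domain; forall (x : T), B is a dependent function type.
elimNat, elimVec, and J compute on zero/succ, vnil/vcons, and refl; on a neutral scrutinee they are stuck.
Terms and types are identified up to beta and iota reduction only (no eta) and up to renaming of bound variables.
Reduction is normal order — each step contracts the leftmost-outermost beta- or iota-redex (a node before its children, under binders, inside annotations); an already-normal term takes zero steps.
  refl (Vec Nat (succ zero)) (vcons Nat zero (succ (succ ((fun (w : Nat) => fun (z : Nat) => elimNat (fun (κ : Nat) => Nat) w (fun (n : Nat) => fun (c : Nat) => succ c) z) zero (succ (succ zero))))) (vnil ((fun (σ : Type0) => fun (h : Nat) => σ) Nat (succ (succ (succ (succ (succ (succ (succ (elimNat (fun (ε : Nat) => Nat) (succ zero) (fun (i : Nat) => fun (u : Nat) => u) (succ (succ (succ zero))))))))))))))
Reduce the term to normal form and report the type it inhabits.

reduced normal form:
  refl (Vec Nat (succ zero)) (vcons Nat zero (succ (succ (succ (succ zero)))) (vnil Nat))
the term's type:
  Eq (Vec Nat (succ zero)) (vcons Nat zero (succ (succ (succ (succ zero)))) (vnil Nat)) (vcons Nat zero (succ (succ (succ (succ zero)))) (vnil Nat))


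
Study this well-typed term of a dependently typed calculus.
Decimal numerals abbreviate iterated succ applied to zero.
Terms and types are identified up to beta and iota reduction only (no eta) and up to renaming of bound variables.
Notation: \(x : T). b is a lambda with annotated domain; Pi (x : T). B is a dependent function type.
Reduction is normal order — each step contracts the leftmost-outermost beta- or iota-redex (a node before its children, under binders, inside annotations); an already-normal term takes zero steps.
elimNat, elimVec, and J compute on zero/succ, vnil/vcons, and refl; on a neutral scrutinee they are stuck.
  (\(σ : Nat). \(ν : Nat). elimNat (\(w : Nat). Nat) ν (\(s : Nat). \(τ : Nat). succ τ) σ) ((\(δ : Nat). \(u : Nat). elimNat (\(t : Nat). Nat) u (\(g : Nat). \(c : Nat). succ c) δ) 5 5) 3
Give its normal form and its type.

normal form:
  13
the term's type:
  Nat


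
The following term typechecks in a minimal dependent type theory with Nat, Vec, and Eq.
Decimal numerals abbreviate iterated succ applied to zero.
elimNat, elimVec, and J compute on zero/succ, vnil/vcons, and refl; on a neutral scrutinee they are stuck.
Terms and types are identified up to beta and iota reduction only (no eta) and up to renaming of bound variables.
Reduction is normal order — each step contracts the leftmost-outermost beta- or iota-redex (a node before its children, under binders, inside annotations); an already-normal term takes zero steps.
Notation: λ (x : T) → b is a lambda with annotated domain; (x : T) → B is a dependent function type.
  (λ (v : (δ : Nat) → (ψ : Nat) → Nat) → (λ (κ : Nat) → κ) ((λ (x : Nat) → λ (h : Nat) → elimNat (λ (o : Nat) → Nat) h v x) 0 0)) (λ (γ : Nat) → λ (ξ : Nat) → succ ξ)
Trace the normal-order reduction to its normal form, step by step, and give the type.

reduction (normal order):
  (λ (v : (δ : Nat) → (ψ : Nat) → Nat) → (λ (κ : Nat) → κ) ((λ (x : Nat) → λ (h : Nat) → elimNat (λ (o : Nat) → Nat) h v x) 0 0)) (λ (γ : Nat) → λ (ξ : Nat) → succ ξ)
  ~> (λ (v : Nat) → v) ((λ (δ : Nat) → λ (ψ : Nat) → elimNat (λ (κ : Nat) → Nat) ψ (λ (x : Nat) → λ (h : Nat) → succ h) δ) 0 0)
  ~> (λ (v : Nat) → λ (δ : Nat) → elimNat (λ (ψ : Nat) → Nat) δ (λ (κ : Nat) → λ (x : Nat) → succ x) v) 0 0
  ~> (λ (v : Nat) → elimNat (λ (δ : Nat) → Nat) v (λ (ψ : Nat) → λ (κ : Nat) → succ κ) 0) 0
  ~> elimNat (λ (v : Nat) → Nat) 0 (λ (δ : Nat) → λ (ψ : Nat) → succ ψ) 0
  ~> 0
the term's type:
  Nat


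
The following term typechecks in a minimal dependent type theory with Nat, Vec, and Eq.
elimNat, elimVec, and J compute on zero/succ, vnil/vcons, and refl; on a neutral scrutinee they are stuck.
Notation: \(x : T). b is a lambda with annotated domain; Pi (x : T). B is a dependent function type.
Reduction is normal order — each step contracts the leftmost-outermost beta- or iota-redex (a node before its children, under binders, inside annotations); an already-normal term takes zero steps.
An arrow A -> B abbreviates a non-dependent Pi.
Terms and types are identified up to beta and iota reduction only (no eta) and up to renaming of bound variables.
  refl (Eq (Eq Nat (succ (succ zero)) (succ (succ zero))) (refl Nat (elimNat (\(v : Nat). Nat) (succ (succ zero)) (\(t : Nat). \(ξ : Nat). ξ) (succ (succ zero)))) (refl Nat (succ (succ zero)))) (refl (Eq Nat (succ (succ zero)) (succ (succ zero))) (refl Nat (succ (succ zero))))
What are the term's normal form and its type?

resulting normal form:
  refl (Eq (Eq Nat (succ (succ zero)) (succ (succ zero))) (refl Nat (succ (succ zero))) (refl Nat (succ (succ zero)))) (refl (Eq Nat (succ (succ zero)) (succ (succ zero))) (refl Nat (succ (succ zero))))
type:
  Eq (Eq (Eq Nat (succ (succ zero)) (succ (succ zero))) (refl Nat (succ (succ zero))) (refl Nat (succ (succ zero)))) (refl (Eq Nat (succ (succ zero)) (succ (succ zero))) (refl Nat (succ (succ zero)))) (refl (Eq Nat (succ (succ zero)) (succ (succ zero))) (refl Nat (succ (succ zero))))


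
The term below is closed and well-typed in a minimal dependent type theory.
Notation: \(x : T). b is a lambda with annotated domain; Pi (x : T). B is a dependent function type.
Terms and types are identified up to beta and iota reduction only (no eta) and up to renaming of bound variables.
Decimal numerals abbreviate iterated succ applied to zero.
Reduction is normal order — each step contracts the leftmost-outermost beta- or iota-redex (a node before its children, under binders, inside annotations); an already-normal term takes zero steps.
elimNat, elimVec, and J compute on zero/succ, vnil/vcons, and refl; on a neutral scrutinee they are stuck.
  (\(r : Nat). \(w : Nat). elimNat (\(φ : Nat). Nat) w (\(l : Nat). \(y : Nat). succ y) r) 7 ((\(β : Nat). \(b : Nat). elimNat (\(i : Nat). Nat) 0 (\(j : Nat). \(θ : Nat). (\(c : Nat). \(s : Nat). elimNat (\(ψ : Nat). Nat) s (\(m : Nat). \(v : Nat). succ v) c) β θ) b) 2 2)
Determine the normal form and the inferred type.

reduced normal form:
  11
type:
  Nat


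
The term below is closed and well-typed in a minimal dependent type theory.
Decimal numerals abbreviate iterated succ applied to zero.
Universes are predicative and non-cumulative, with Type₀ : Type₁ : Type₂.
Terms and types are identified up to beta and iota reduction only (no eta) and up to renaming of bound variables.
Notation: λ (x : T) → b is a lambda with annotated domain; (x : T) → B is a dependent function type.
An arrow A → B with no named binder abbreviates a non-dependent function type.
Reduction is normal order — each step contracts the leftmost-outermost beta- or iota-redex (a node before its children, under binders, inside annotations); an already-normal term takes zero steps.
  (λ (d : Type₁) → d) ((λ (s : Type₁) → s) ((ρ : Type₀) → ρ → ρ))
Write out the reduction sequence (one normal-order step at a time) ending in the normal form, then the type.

normal-order reduction:
  (λ (d : Type₁) → d) ((λ (s : Type₁) → s) ((ρ : Type₀) → ρ → ρ))
  ~> (λ (d : Type₁) → d) ((s : Type₀) → s → s)
  ~> (d : Type₀) → d → d
the term's type:
  Type₁


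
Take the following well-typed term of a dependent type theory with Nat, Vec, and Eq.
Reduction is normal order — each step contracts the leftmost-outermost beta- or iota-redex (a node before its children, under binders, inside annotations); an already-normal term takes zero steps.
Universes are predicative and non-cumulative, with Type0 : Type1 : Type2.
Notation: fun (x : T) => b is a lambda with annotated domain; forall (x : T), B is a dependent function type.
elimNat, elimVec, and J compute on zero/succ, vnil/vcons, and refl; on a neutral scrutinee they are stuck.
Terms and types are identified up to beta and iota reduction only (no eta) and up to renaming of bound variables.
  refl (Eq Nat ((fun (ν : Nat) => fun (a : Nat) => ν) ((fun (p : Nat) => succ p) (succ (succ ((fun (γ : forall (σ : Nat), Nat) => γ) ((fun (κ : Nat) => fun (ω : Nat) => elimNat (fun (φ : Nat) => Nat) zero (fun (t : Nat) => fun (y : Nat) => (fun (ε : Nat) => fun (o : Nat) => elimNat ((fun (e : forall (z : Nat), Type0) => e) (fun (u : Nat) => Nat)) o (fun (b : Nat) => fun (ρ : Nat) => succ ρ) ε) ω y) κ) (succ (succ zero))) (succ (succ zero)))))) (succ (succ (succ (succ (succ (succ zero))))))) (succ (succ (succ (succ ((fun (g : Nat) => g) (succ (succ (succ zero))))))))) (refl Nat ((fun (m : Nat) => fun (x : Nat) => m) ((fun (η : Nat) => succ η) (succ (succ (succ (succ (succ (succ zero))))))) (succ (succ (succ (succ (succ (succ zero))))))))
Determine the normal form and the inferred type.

reduced normal form:
  refl (Eq Nat (succ (succ (succ (succ (succ (succ (succ zero))))))) (succ (succ (succ (succ (succ (succ (succ zero)))))))) (refl Nat (succ (succ (succ (succ (succ (succ (succ zero))))))))
inferred type:
  Eq (Eq Nat (succ (succ (succ (succ (succ (succ (succ zero))))))) (succ (succ (succ (succ (succ (succ (succ zero)))))))) (refl Nat (succ (succ (succ (succ (succ (succ (succ zero)))))))) (refl Nat (succ (succ (succ (succ (succ (succ (succ zero))))))))
observation: reduction starts at a beta-redex, and 35 normal-order steps reach the normal form.


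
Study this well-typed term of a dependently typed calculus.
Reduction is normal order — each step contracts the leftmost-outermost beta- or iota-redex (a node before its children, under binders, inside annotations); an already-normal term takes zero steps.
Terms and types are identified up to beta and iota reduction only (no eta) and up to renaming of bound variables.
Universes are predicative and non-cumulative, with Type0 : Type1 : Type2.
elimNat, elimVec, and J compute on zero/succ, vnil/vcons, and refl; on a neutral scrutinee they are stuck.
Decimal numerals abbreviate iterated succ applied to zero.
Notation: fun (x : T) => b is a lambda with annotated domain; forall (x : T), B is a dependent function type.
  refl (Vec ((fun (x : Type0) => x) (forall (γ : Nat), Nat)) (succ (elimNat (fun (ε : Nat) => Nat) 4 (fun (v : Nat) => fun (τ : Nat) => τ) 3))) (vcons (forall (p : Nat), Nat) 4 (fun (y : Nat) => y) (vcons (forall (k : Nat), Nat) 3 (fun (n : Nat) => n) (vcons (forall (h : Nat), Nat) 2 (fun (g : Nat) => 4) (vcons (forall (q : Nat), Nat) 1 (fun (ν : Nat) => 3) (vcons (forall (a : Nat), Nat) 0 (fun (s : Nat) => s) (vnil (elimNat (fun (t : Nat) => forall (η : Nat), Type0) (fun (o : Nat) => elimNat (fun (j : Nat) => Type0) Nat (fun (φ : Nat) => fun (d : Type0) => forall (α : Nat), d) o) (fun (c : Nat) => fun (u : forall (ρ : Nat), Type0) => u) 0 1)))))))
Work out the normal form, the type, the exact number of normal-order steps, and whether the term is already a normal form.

normal form:
  refl (Vec (forall (x : Nat), Nat) 5) (vcons (forall (γ : Nat), Nat) 4 (fun (ε : Nat) => ε) (vcons (forall (v : Nat), Nat) 3 (fun (τ : Nat) => τ) (vcons (forall (p : Nat), Nat) 2 (fun (y : Nat) => 4) (vcons (forall (k : Nat), Nat) 1 (fun (n : Nat) => 3) (vcons (forall (h : Nat), Nat) 0 (fun (g : Nat) => g) (vnil (forall (q : Nat), Nat)))))))
inferred type:
  Eq (Vec (forall (x : Nat), Nat) 5) (vcons (forall (γ : Nat), Nat) 4 (fun (ε : Nat) => ε) (vcons (forall (v : Nat), Nat) 3 (fun (τ : Nat) => τ) (vcons (forall (p : Nat), Nat) 2 (fun (y : Nat) => 4) (vcons (forall (k : Nat), Nat) 1 (fun (n : Nat) => 3) (vcons (forall (h : Nat), Nat) 0 (fun (g : Nat) => g) (vnil (forall (q : Nat), Nat))))))) (vcons (forall (ν : Nat), Nat) 4 (fun (a : Nat) => a) (vcons (forall (s : Nat), Nat) 3 (fun (t : Nat) => t) (vcons (forall (η : Nat), Nat) 2 (fun (o : Nat) => 4) (vcons (forall (j : Nat), Nat) 1 (fun (φ : Nat) => 3) (vcons (forall (d : Nat), Nat) 0 (fun (α : Nat) => α) (vnil (forall (c : Nat), Nat)))))))
steps to reach normal form (normal order): 17
term was already normal: no
first contracted redex: a beta-redex


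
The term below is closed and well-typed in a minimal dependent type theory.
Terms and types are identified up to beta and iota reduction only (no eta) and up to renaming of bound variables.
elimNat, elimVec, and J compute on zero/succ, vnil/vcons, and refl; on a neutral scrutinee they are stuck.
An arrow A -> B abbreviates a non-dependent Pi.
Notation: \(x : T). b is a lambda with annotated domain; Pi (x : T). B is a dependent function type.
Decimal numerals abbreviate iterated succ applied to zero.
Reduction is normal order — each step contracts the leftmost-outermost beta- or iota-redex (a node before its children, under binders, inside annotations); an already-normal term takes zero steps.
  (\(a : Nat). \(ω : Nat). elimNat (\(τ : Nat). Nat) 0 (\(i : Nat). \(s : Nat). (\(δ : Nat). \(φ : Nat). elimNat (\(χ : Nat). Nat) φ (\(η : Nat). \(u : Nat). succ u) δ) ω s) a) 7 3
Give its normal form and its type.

resulting normal form:
  21
inferred type:
  Nat
observation: normalization takes exactly 108 steps under the normal-order strategy.


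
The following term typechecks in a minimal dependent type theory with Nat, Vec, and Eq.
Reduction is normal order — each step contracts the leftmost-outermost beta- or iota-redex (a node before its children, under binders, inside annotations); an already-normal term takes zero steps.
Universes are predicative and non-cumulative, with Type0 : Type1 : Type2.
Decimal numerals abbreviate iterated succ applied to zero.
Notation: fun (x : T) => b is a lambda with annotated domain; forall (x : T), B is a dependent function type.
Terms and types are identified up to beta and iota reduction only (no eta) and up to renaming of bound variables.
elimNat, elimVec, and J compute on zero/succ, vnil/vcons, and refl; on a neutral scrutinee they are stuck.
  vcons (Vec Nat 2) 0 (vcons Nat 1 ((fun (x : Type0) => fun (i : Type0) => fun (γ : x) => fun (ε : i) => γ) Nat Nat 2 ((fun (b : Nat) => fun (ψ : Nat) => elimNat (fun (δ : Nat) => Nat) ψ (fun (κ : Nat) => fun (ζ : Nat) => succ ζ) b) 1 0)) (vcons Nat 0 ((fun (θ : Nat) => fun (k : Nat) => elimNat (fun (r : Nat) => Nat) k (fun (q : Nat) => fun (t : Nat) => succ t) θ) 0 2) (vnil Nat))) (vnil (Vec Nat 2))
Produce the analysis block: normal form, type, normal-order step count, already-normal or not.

normal form:
  vcons (Vec Nat 2) 0 (vcons Nat 1 2 (vcons Nat 0 2 (vnil Nat))) (vnil (Vec Nat 2))
type:
  Vec (Vec Nat 2) 1
steps to reach normal form (normal order): 7
started in normal form: no
first contracted redex: a beta-redex


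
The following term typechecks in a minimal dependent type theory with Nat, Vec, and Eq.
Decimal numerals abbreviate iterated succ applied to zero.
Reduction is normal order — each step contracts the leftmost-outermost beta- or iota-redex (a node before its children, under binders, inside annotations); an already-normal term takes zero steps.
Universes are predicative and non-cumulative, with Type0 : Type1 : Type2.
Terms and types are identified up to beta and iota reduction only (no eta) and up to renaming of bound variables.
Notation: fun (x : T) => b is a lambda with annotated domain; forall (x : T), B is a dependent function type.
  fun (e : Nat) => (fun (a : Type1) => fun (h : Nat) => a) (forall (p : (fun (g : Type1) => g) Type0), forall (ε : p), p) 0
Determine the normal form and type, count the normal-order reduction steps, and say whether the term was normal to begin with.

resulting normal form:
  fun (e : Nat) => forall (a : Type0), forall (h : a), a
inferred type:
  forall (e : Nat), Type1
steps to reach normal form (normal order): 3
started in normal form: no
first redex: a beta-redex


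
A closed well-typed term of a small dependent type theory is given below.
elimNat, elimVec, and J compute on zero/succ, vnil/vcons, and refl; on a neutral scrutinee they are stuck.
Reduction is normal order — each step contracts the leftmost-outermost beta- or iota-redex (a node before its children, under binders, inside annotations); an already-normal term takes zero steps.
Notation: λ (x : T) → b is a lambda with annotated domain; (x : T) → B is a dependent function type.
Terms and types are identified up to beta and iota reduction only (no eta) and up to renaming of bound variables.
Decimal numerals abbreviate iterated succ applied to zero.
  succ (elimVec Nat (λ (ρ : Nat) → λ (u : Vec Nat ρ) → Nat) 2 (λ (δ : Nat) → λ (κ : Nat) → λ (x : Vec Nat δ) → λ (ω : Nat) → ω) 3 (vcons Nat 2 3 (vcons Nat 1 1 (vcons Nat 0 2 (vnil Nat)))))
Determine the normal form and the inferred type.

resulting normal form:
  3
the term's type:
  Nat


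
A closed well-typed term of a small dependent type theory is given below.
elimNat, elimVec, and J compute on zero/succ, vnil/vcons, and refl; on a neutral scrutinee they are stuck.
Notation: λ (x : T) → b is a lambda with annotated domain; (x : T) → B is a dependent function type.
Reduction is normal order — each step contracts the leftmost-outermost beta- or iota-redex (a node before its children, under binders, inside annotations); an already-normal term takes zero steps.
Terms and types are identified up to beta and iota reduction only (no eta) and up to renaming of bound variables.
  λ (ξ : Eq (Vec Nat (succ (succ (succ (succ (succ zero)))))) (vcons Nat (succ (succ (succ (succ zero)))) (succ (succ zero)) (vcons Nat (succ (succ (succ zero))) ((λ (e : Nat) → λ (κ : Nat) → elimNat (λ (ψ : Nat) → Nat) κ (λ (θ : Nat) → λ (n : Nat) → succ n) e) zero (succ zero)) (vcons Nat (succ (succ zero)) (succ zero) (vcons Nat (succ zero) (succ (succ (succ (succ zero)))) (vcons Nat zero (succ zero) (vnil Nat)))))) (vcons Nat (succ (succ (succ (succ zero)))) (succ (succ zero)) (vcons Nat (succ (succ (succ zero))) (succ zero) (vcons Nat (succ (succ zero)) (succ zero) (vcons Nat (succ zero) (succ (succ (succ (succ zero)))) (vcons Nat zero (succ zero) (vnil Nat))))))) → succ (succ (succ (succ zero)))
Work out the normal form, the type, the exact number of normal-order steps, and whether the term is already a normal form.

reduced normal form:
  λ (ξ : Eq (Vec Nat (succ (succ (succ (succ (succ zero)))))) (vcons Nat (succ (succ (succ (succ zero)))) (succ (succ zero)) (vcons Nat (succ (succ (succ zero))) (succ zero) (vcons Nat (succ (succ zero)) (succ zero) (vcons Nat (succ zero) (succ (succ (succ (succ zero)))) (vcons Nat zero (succ zero) (vnil Nat)))))) (vcons Nat (succ (succ (succ (succ zero)))) (succ (succ zero)) (vcons Nat (succ (succ (succ zero))) (succ zero) (vcons Nat (succ (succ zero)) (succ zero) (vcons Nat (succ zero) (succ (succ (succ (succ zero)))) (vcons Nat zero (succ zero) (vnil Nat))))))) → succ (succ (succ (succ zero)))
the term's type:
  (ξ : Eq (Vec Nat (succ (succ (succ (succ (succ zero)))))) (vcons Nat (succ (succ (succ (succ zero)))) (succ (succ zero)) (vcons Nat (succ (succ (succ zero))) (succ zero) (vcons Nat (succ (succ zero)) (succ zero) (vcons Nat (succ zero) (succ (succ (succ (succ zero)))) (vcons Nat zero (succ zero) (vnil Nat)))))) (vcons Nat (succ (succ (succ (succ zero)))) (succ (succ zero)) (vcons Nat (succ (succ (succ zero))) (succ zero) (vcons Nat (succ (succ zero)) (succ zero) (vcons Nat (succ zero) (succ (succ (succ (succ zero)))) (vcons Nat zero (succ zero) (vnil Nat))))))) → Nat
steps to reach normal form (normal order): 3
already normal: no
first contracted redex: a beta-redex


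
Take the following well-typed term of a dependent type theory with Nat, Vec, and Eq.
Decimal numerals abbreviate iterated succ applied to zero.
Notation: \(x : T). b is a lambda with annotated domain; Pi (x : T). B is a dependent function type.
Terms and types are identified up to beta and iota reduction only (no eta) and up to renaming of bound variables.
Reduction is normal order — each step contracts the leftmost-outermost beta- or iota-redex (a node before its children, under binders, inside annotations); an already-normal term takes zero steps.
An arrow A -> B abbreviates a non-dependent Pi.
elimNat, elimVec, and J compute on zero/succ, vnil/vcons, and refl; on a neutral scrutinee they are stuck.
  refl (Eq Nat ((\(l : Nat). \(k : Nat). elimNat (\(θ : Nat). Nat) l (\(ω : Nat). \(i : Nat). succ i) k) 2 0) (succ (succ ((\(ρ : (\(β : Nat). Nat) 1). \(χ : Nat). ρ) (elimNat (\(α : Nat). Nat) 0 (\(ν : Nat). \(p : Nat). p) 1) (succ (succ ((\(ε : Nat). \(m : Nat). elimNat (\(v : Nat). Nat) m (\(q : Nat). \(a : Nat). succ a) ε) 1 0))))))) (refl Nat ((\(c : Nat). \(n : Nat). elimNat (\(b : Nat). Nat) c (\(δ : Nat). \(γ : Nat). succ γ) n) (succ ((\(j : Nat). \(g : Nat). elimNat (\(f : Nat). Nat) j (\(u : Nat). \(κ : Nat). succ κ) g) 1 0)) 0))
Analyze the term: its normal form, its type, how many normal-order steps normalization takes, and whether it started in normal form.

normal form:
  refl (Eq Nat 2 2) (refl Nat 2)
the term's type:
  Eq (Eq Nat 2 2) (refl Nat 2) (refl Nat 2)
reduction steps (normal order): 15
term was already normal: no
first redex: a beta-redex


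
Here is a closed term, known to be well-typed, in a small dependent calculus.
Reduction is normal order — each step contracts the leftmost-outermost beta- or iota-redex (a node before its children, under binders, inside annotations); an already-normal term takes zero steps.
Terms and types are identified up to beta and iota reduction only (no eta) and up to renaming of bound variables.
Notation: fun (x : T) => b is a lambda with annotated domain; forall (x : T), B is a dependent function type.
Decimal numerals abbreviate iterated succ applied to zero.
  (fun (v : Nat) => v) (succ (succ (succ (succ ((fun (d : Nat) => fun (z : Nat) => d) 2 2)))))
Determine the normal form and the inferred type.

normal form:
  6
inferred type:
  Nat


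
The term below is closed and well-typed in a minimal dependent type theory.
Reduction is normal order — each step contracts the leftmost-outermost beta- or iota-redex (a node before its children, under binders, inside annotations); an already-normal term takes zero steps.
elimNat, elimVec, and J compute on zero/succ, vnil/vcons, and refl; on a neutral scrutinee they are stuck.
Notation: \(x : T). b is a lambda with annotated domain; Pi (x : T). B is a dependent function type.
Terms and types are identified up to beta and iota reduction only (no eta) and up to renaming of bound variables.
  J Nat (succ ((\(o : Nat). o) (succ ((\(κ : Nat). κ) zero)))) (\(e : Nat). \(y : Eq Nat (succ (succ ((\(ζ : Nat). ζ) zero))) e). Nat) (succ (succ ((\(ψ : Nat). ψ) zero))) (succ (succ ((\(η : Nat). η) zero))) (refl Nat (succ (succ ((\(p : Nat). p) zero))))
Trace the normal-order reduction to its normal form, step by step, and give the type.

normal-order reduction sequence:
  J Nat (succ ((\(o : Nat). o) (succ ((\(κ : Nat). κ) zero)))) (\(e : Nat). \(y : Eq Nat (succ (succ ((\(ζ : Nat). ζ) zero))) e). Nat) (succ (succ ((\(ψ : Nat). ψ) zero))) (succ (succ ((\(η : Nat). η) zero))) (refl Nat (succ (succ ((\(p : Nat). p) zero))))
  ~> succ (succ ((\(o : Nat). o) zero))
  ~> succ (succ zero)
inferred type:
  Nat


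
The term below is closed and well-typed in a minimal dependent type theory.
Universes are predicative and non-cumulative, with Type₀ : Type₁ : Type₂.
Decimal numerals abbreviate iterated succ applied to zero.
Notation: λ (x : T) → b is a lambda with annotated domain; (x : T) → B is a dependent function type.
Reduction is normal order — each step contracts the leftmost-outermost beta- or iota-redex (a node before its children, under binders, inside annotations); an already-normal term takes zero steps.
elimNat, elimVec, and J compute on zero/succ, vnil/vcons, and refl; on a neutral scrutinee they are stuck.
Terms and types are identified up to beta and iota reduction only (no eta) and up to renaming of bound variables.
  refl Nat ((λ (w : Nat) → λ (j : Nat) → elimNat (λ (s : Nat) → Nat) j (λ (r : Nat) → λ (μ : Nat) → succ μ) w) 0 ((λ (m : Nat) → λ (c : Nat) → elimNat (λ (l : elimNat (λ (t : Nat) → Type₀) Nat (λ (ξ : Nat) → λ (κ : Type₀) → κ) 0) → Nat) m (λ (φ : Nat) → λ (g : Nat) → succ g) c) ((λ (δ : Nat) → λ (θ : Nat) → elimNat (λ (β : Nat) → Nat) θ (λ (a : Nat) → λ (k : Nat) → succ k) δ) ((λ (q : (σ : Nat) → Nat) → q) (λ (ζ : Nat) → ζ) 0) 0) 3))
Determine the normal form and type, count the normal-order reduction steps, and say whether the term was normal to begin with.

resulting normal form:
  refl Nat 3
the term's type:
  Eq Nat 3 3
steps to reach normal form (normal order): 20
already normal: no
first redex: a beta-redex
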